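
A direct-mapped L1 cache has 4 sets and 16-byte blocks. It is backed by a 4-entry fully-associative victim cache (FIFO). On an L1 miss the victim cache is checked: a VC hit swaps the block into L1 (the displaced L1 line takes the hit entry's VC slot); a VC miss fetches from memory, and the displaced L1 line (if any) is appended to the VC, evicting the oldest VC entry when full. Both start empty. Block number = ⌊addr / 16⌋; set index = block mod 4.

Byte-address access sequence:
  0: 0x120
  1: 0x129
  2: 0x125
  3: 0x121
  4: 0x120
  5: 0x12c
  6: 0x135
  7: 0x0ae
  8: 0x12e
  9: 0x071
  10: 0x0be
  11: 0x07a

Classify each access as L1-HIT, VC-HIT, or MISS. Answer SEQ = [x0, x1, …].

SEQ = [MISS, L1-HIT, L1-HIT, L1-HIT, L1-HIT, L1-HIT, MISS, MISS, VC-HIT, MISS, MISS, VC-HIT]

  [0] addr=0x120 blk=18 s=2: MISS | VC []
  [1] addr=0x129 blk=18 s=2: L1-HIT | VC []
  [2] addr=0x125 blk=18 s=2: L1-HIT | VC []
  [3] addr=0x121 blk=18 s=2: L1-HIT | VC []
  [4] addr=0x120 blk=18 s=2: L1-HIT | VC []
  [5] addr=0x12c blk=18 s=2: L1-HIT | VC []
  [6] addr=0x135 blk=19 s=3: MISS | VC []
  [7] addr=0xae blk=10 s=2: MISS | VC [18]
  [8] addr=0x12e blk=18 s=2: VC-HIT | VC [10]
  [9] addr=0x71 blk=7 s=3: MISS | VC [10, 19]
  [10] addr=0xbe blk=11 s=3: MISS | VC [10, 19, 7]
  [11] addr=0x7a blk=7 s=3: VC-HIT | VC [10, 19, 11]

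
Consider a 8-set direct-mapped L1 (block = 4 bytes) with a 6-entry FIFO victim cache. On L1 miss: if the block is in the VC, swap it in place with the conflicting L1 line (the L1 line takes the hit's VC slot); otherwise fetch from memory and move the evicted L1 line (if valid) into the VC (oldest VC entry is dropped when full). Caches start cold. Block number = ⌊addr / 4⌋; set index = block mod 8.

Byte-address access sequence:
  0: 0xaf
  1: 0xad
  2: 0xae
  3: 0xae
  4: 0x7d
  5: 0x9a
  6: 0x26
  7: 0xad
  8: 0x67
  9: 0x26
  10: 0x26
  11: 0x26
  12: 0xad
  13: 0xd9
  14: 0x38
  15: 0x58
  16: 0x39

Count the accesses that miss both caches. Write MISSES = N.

MISSES = 8

0: 0xaf (blk 43, set 3) → MISS  vc=[]
1: 0xad (blk 43, set 3) → L1-HIT  vc=[]
2: 0xae (blk 43, set 3) → L1-HIT  vc=[]
3: 0xae (blk 43, set 3) → L1-HIT  vc=[]
4: 0x7d (blk 31, set 7) → MISS  vc=[]
5: 0x9a (blk 38, set 6) → MISS  vc=[]
6: 0x26 (blk 9, set 1) → MISS  vc=[]
7: 0xad (blk 43, set 3) → L1-HIT  vc=[]
8: 0x67 (blk 25, set 1) → MISS  vc=[9]
9: 0x26 (blk 9, set 1) → VC-HIT  vc=[25]
10: 0x26 (blk 9, set 1) → L1-HIT  vc=[25]
11: 0x26 (blk 9, set 1) → L1-HIT  vc=[25]
12: 0xad (blk 43, set 3) → L1-HIT  vc=[25]
13: 0xd9 (blk 54, set 6) → MISS  vc=[25, 38]
14: 0x38 (blk 14, set 6) → MISS  vc=[25, 38, 54]
15: 0x58 (blk 22, set 6) → MISS  vc=[25, 38, 54, 14]
16: 0x39 (blk 14, set 6) → VC-HIT  vc=[25, 38, 54, 22]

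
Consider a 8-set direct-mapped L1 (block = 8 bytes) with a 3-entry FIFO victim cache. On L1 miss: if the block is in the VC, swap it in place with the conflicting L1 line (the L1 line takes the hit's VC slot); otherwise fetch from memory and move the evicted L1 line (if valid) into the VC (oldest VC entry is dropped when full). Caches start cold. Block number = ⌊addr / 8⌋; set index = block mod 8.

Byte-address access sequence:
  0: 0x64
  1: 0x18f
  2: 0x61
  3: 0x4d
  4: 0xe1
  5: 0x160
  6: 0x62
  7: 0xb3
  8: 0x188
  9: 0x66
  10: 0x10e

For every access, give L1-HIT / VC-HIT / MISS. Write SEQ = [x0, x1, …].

#0 0x64→b12/s4 MISS; vc=[]
#1 0x18f→b49/s1 MISS; vc=[]
#2 0x61→b12/s4 L1-HIT; vc=[]
#3 0x4d→b9/s1 MISS; vc=[49]
#4 0xe1→b28/s4 MISS; vc=[49,12]
#5 0x160→b44/s4 MISS; vc=[49,12,28]
#6 0x62→b12/s4 VC-HIT; vc=[49,44,28]
#7 0xb3→b22/s6 MISS; vc=[49,44,28]
#8 0x188→b49/s1 VC-HIT; vc=[9,44,28]
#9 0x66→b12/s4 L1-HIT; vc=[9,44,28]
#10 0x10e→b33/s1 MISS; vc=[44,28,49]

SEQ = [MISS, MISS, L1-HIT, MISS, MISS, MISS, VC-HIT, MISS, VC-HIT, L1-HIT, MISS]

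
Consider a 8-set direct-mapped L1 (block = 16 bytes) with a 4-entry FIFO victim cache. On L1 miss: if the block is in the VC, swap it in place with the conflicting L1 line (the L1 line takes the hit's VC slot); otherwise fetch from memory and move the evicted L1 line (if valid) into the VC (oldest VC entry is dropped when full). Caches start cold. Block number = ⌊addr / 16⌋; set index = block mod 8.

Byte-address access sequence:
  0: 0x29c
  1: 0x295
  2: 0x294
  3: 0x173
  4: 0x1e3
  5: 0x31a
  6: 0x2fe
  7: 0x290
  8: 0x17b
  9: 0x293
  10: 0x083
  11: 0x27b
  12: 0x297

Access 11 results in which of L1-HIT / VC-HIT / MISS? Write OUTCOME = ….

0: 0x29c (blk 41, set 1) → MISS  vc=[]
1: 0x295 (blk 41, set 1) → L1-HIT  vc=[]
2: 0x294 (blk 41, set 1) → L1-HIT  vc=[]
3: 0x173 (blk 23, set 7) → MISS  vc=[]
4: 0x1e3 (blk 30, set 6) → MISS  vc=[]
5: 0x31a (blk 49, set 1) → MISS  vc=[41]
6: 0x2fe (blk 47, set 7) → MISS  vc=[41, 23]
7: 0x290 (blk 41, set 1) → VC-HIT  vc=[49, 23]
8: 0x17b (blk 23, set 7) → VC-HIT  vc=[49, 47]
9: 0x293 (blk 41, set 1) → L1-HIT  vc=[49, 47]
10: 0x83 (blk 8, set 0) → MISS  vc=[49, 47]
11: 0x27b (blk 39, set 7) → MISS  vc=[49, 47, 23]
12: 0x297 (blk 41, set 1) → L1-HIT  vc=[49, 47, 23]

OUTCOME = MISS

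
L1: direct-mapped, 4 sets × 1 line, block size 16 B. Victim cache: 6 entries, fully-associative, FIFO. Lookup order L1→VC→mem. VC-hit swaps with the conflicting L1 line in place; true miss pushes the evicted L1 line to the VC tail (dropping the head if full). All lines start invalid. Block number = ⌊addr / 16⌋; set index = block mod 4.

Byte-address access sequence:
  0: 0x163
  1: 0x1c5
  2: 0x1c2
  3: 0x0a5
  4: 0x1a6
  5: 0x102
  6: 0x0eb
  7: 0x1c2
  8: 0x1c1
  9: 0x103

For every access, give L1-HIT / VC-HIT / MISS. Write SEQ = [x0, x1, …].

SEQ = [MISS, MISS, L1-HIT, MISS, MISS, MISS, MISS, VC-HIT, L1-HIT, VC-HIT]

0: 0x163 (blk 22, set 2) → MISS  vc=[]
1: 0x1c5 (blk 28, set 0) → MISS  vc=[]
2: 0x1c2 (blk 28, set 0) → L1-HIT  vc=[]
3: 0xa5 (blk 10, set 2) → MISS  vc=[22]
4: 0x1a6 (blk 26, set 2) → MISS  vc=[22, 10]
5: 0x102 (blk 16, set 0) → MISS  vc=[22, 10, 28]
6: 0xeb (blk 14, set 2) → MISS  vc=[22, 10, 28, 26]
7: 0x1c2 (blk 28, set 0) → VC-HIT  vc=[22, 10, 16, 26]
8: 0x1c1 (blk 28, set 0) → L1-HIT  vc=[22, 10, 16, 26]
9: 0x103 (blk 16, set 0) → VC-HIT  vc=[22, 10, 28, 26]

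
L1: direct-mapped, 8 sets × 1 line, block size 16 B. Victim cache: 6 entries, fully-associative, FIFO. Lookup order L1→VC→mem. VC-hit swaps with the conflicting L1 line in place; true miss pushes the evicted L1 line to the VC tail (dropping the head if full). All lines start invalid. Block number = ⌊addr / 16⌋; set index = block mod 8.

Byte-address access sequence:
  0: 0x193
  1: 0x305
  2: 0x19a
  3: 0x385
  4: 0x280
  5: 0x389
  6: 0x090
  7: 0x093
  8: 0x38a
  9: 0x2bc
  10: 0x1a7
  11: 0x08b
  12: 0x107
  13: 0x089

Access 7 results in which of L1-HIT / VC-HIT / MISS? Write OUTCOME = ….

OUTCOME = L1-HIT

#0 0x193→b25/s1 MISS; vc=[]
#1 0x305→b48/s0 MISS; vc=[]
#2 0x19a→b25/s1 L1-HIT; vc=[]
#3 0x385→b56/s0 MISS; vc=[48]
#4 0x280→b40/s0 MISS; vc=[48,56]
#5 0x389→b56/s0 VC-HIT; vc=[48,40]
#6 0x90→b9/s1 MISS; vc=[48,40,25]
#7 0x93→b9/s1 L1-HIT; vc=[48,40,25]
#8 0x38a→b56/s0 L1-HIT; vc=[48,40,25]
#9 0x2bc→b43/s3 MISS; vc=[48,40,25]
#10 0x1a7→b26/s2 MISS; vc=[48,40,25]
#11 0x8b→b8/s0 MISS; vc=[48,40,25,56]
#12 0x107→b16/s0 MISS; vc=[48,40,25,56,8]
#13 0x89→b8/s0 VC-HIT; vc=[48,40,25,56,16]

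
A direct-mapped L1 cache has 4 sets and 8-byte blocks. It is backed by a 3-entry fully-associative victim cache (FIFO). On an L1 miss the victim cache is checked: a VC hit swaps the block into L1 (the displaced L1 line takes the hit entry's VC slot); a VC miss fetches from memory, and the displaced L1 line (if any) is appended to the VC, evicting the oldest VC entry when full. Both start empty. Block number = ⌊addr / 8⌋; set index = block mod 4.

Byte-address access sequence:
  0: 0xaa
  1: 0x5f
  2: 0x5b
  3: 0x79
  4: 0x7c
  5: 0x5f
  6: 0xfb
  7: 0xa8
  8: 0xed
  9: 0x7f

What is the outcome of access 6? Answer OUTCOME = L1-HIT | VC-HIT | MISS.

  [0] addr=0xaa blk=21 s=1: MISS | VC []
  [1] addr=0x5f blk=11 s=3: MISS | VC []
  [2] addr=0x5b blk=11 s=3: L1-HIT | VC []
  [3] addr=0x79 blk=15 s=3: MISS | VC [11]
  [4] addr=0x7c blk=15 s=3: L1-HIT | VC [11]
  [5] addr=0x5f blk=11 s=3: VC-HIT | VC [15]
  [6] addr=0xfb blk=31 s=3: MISS | VC [15, 11]
  [7] addr=0xa8 blk=21 s=1: L1-HIT | VC [15, 11]
  [8] addr=0xed blk=29 s=1: MISS | VC [15, 11, 21]
  [9] addr=0x7f blk=15 s=3: VC-HIT | VC [31, 11, 21]

OUTCOME = MISS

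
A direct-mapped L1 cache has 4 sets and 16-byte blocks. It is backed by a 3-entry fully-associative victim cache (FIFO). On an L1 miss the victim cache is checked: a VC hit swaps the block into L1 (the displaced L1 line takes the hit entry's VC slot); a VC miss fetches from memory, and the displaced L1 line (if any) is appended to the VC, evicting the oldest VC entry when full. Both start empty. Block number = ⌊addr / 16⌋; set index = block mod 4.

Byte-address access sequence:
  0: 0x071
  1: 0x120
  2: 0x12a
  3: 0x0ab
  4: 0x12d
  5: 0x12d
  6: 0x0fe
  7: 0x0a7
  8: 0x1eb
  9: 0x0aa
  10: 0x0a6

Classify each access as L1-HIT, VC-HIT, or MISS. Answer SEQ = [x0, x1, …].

SEQ = [MISS, MISS, L1-HIT, MISS, VC-HIT, L1-HIT, MISS, VC-HIT, MISS, VC-HIT, L1-HIT]

0: 0x71 (blk 7, set 3) → MISS  vc=[]
1: 0x120 (blk 18, set 2) → MISS  vc=[]
2: 0x12a (blk 18, set 2) → L1-HIT  vc=[]
3: 0xab (blk 10, set 2) → MISS  vc=[18]
4: 0x12d (blk 18, set 2) → VC-HIT  vc=[10]
5: 0x12d (blk 18, set 2) → L1-HIT  vc=[10]
6: 0xfe (blk 15, set 3) → MISS  vc=[10, 7]
7: 0xa7 (blk 10, set 2) → VC-HIT  vc=[18, 7]
8: 0x1eb (blk 30, set 2) → MISS  vc=[18, 7, 10]
9: 0xaa (blk 10, set 2) → VC-HIT  vc=[18, 7, 30]
10: 0xa6 (blk 10, set 2) → L1-HIT  vc=[18, 7, 30]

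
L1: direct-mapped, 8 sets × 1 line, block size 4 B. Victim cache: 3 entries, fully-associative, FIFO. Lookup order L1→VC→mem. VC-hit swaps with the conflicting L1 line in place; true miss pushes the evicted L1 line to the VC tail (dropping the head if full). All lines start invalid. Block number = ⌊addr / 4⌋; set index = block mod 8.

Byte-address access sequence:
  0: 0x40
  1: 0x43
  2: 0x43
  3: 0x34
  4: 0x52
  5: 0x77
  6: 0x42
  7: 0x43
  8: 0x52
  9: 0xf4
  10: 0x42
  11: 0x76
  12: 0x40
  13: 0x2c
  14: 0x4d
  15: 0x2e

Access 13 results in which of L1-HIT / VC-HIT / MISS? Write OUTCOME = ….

OUTCOME = MISS

0: 0x40 (blk 16, set 0) → MISS  vc=[]
1: 0x43 (blk 16, set 0) → L1-HIT  vc=[]
2: 0x43 (blk 16, set 0) → L1-HIT  vc=[]
3: 0x34 (blk 13, set 5) → MISS  vc=[]
4: 0x52 (blk 20, set 4) → MISS  vc=[]
5: 0x77 (blk 29, set 5) → MISS  vc=[13]
6: 0x42 (blk 16, set 0) → L1-HIT  vc=[13]
7: 0x43 (blk 16, set 0) → L1-HIT  vc=[13]
8: 0x52 (blk 20, set 4) → L1-HIT  vc=[13]
9: 0xf4 (blk 61, set 5) → MISS  vc=[13, 29]
10: 0x42 (blk 16, set 0) → L1-HIT  vc=[13, 29]
11: 0x76 (blk 29, set 5) → VC-HIT  vc=[13, 61]
12: 0x40 (blk 16, set 0) → L1-HIT  vc=[13, 61]
13: 0x2c (blk 11, set 3) → MISS  vc=[13, 61]
14: 0x4d (blk 19, set 3) → MISS  vc=[13, 61, 11]
15: 0x2e (blk 11, set 3) → VC-HIT  vc=[13, 61, 19]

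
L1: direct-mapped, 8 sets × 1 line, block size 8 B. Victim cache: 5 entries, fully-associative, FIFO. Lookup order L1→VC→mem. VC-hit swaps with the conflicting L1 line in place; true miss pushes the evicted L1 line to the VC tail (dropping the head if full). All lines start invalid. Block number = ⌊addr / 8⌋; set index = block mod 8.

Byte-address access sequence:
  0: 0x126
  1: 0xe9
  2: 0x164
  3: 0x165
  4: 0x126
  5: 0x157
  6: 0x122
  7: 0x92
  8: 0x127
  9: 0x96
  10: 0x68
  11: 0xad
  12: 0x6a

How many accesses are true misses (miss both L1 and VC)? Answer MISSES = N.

MISSES = 7

#0 0x126→b36/s4 MISS; vc=[]
#1 0xe9→b29/s5 MISS; vc=[]
#2 0x164→b44/s4 MISS; vc=[36]
#3 0x165→b44/s4 L1-HIT; vc=[36]
#4 0x126→b36/s4 VC-HIT; vc=[44]
#5 0x157→b42/s2 MISS; vc=[44]
#6 0x122→b36/s4 L1-HIT; vc=[44]
#7 0x92→b18/s2 MISS; vc=[44,42]
#8 0x127→b36/s4 L1-HIT; vc=[44,42]
#9 0x96→b18/s2 L1-HIT; vc=[44,42]
#10 0x68→b13/s5 MISS; vc=[44,42,29]
#11 0xad→b21/s5 MISS; vc=[44,42,29,13]
#12 0x6a→b13/s5 VC-HIT; vc=[44,42,29,21]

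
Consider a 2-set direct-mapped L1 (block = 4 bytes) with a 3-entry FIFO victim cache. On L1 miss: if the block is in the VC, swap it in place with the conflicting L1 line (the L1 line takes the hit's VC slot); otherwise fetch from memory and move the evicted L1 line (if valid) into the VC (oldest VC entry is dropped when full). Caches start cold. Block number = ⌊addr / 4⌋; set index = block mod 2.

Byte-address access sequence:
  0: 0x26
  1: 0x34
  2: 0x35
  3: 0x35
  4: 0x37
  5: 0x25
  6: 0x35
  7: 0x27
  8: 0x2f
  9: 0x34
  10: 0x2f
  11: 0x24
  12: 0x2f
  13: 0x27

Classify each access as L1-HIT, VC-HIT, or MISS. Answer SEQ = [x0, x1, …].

#0 0x26→b9/s1 MISS; vc=[]
#1 0x34→b13/s1 MISS; vc=[9]
#2 0x35→b13/s1 L1-HIT; vc=[9]
#3 0x35→b13/s1 L1-HIT; vc=[9]
#4 0x37→b13/s1 L1-HIT; vc=[9]
#5 0x25→b9/s1 VC-HIT; vc=[13]
#6 0x35→b13/s1 VC-HIT; vc=[9]
#7 0x27→b9/s1 VC-HIT; vc=[13]
#8 0x2f→b11/s1 MISS; vc=[13,9]
#9 0x34→b13/s1 VC-HIT; vc=[11,9]
#10 0x2f→b11/s1 VC-HIT; vc=[13,9]
#11 0x24→b9/s1 VC-HIT; vc=[13,11]
#12 0x2f→b11/s1 VC-HIT; vc=[13,9]
#13 0x27→b9/s1 VC-HIT; vc=[13,11]

SEQ = [MISS, MISS, L1-HIT, L1-HIT, L1-HIT, VC-HIT, VC-HIT, VC-HIT, MISS, VC-HIT, VC-HIT, VC-HIT, VC-HIT, VC-HIT]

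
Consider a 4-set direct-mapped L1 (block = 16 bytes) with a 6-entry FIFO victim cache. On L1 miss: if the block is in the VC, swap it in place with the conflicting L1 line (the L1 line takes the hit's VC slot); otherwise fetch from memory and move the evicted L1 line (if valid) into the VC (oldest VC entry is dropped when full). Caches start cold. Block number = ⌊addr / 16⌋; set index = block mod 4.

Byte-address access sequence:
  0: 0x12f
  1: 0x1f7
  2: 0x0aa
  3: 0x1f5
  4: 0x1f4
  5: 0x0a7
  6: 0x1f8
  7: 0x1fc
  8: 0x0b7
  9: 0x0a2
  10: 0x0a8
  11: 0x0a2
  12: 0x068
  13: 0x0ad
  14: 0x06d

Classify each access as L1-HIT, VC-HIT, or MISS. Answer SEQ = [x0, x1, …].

SEQ = [MISS, MISS, MISS, L1-HIT, L1-HIT, L1-HIT, L1-HIT, L1-HIT, MISS, L1-HIT, L1-HIT, L1-HIT, MISS, VC-HIT, VC-HIT]

0: 0x12f (blk 18, set 2) → MISS  vc=[]
1: 0x1f7 (blk 31, set 3) → MISS  vc=[]
2: 0xaa (blk 10, set 2) → MISS  vc=[18]
3: 0x1f5 (blk 31, set 3) → L1-HIT  vc=[18]
4: 0x1f4 (blk 31, set 3) → L1-HIT  vc=[18]
5: 0xa7 (blk 10, set 2) → L1-HIT  vc=[18]
6: 0x1f8 (blk 31, set 3) → L1-HIT  vc=[18]
7: 0x1fc (blk 31, set 3) → L1-HIT  vc=[18]
8: 0xb7 (blk 11, set 3) → MISS  vc=[18, 31]
9: 0xa2 (blk 10, set 2) → L1-HIT  vc=[18, 31]
10: 0xa8 (blk 10, set 2) → L1-HIT  vc=[18, 31]
11: 0xa2 (blk 10, set 2) → L1-HIT  vc=[18, 31]
12: 0x68 (blk 6, set 2) → MISS  vc=[18, 31, 10]
13: 0xad (blk 10, set 2) → VC-HIT  vc=[18, 31, 6]
14: 0x6d (blk 6, set 2) → VC-HIT  vc=[18, 31, 10]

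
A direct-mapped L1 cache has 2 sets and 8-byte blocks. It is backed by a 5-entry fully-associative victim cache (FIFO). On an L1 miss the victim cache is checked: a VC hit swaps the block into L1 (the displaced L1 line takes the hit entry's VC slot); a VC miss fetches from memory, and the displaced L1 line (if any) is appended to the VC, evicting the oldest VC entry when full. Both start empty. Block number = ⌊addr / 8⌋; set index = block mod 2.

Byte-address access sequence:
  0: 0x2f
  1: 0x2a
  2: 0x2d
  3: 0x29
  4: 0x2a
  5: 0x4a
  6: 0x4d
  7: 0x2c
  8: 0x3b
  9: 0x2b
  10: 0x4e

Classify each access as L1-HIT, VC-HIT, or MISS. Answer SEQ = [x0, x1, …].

SEQ = [MISS, L1-HIT, L1-HIT, L1-HIT, L1-HIT, MISS, L1-HIT, VC-HIT, MISS, VC-HIT, VC-HIT]

#0 0x2f→b5/s1 MISS; vc=[]
#1 0x2a→b5/s1 L1-HIT; vc=[]
#2 0x2d→b5/s1 L1-HIT; vc=[]
#3 0x29→b5/s1 L1-HIT; vc=[]
#4 0x2a→b5/s1 L1-HIT; vc=[]
#5 0x4a→b9/s1 MISS; vc=[5]
#6 0x4d→b9/s1 L1-HIT; vc=[5]
#7 0x2c→b5/s1 VC-HIT; vc=[9]
#8 0x3b→b7/s1 MISS; vc=[9,5]
#9 0x2b→b5/s1 VC-HIT; vc=[9,7]
#10 0x4e→b9/s1 VC-HIT; vc=[5,7]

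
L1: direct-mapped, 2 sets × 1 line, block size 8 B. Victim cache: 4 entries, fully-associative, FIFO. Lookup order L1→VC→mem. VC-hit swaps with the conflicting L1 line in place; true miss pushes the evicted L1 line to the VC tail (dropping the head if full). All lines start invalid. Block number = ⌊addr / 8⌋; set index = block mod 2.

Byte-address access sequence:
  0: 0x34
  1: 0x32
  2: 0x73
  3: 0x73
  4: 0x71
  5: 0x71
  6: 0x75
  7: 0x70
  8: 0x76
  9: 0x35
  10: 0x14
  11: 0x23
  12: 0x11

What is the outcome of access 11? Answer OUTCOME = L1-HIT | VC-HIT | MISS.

0: 0x34 (blk 6, set 0) → MISS  vc=[]
1: 0x32 (blk 6, set 0) → L1-HIT  vc=[]
2: 0x73 (blk 14, set 0) → MISS  vc=[6]
3: 0x73 (blk 14, set 0) → L1-HIT  vc=[6]
4: 0x71 (blk 14, set 0) → L1-HIT  vc=[6]
5: 0x71 (blk 14, set 0) → L1-HIT  vc=[6]
6: 0x75 (blk 14, set 0) → L1-HIT  vc=[6]
7: 0x70 (blk 14, set 0) → L1-HIT  vc=[6]
8: 0x76 (blk 14, set 0) → L1-HIT  vc=[6]
9: 0x35 (blk 6, set 0) → VC-HIT  vc=[14]
10: 0x14 (blk 2, set 0) → MISS  vc=[14, 6]
11: 0x23 (blk 4, set 0) → MISS  vc=[14, 6, 2]
12: 0x11 (blk 2, set 0) → VC-HIT  vc=[14, 6, 4]

OUTCOME = MISS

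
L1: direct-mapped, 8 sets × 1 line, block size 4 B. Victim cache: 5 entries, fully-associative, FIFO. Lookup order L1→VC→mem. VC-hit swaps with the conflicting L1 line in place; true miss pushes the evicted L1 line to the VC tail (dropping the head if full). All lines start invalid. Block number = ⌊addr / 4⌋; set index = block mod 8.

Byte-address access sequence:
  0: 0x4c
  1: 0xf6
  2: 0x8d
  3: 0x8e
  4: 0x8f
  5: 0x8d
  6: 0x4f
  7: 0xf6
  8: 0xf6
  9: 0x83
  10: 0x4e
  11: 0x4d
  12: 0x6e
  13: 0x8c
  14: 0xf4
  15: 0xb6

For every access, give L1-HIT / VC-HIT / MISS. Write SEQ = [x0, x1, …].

SEQ = [MISS, MISS, MISS, L1-HIT, L1-HIT, L1-HIT, VC-HIT, L1-HIT, L1-HIT, MISS, L1-HIT, L1-HIT, MISS, VC-HIT, L1-HIT, MISS]

#0 0x4c→b19/s3 MISS; vc=[]
#1 0xf6→b61/s5 MISS; vc=[]
#2 0x8d→b35/s3 MISS; vc=[19]
#3 0x8e→b35/s3 L1-HIT; vc=[19]
#4 0x8f→b35/s3 L1-HIT; vc=[19]
#5 0x8d→b35/s3 L1-HIT; vc=[19]
#6 0x4f→b19/s3 VC-HIT; vc=[35]
#7 0xf6→b61/s5 L1-HIT; vc=[35]
#8 0xf6→b61/s5 L1-HIT; vc=[35]
#9 0x83→b32/s0 MISS; vc=[35]
#10 0x4e→b19/s3 L1-HIT; vc=[35]
#11 0x4d→b19/s3 L1-HIT; vc=[35]
#12 0x6e→b27/s3 MISS; vc=[35,19]
#13 0x8c→b35/s3 VC-HIT; vc=[27,19]
#14 0xf4→b61/s5 L1-HIT; vc=[27,19]
#15 0xb6→b45/s5 MISS; vc=[27,19,61]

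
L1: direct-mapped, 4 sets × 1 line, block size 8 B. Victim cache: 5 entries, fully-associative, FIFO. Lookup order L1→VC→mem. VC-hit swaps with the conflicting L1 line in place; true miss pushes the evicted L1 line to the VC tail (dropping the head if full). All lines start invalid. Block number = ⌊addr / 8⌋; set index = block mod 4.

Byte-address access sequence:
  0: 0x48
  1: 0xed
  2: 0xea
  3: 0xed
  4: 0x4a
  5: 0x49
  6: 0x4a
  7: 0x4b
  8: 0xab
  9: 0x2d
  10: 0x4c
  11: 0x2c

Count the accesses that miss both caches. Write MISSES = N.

MISSES = 4

0: 0x48 (blk 9, set 1) → MISS  vc=[]
1: 0xed (blk 29, set 1) → MISS  vc=[9]
2: 0xea (blk 29, set 1) → L1-HIT  vc=[9]
3: 0xed (blk 29, set 1) → L1-HIT  vc=[9]
4: 0x4a (blk 9, set 1) → VC-HIT  vc=[29]
5: 0x49 (blk 9, set 1) → L1-HIT  vc=[29]
6: 0x4a (blk 9, set 1) → L1-HIT  vc=[29]
7: 0x4b (blk 9, set 1) → L1-HIT  vc=[29]
8: 0xab (blk 21, set 1) → MISS  vc=[29, 9]
9: 0x2d (blk 5, set 1) → MISS  vc=[29, 9, 21]
10: 0x4c (blk 9, set 1) → VC-HIT  vc=[29, 5, 21]
11: 0x2c (blk 5, set 1) → VC-HIT  vc=[29, 9, 21]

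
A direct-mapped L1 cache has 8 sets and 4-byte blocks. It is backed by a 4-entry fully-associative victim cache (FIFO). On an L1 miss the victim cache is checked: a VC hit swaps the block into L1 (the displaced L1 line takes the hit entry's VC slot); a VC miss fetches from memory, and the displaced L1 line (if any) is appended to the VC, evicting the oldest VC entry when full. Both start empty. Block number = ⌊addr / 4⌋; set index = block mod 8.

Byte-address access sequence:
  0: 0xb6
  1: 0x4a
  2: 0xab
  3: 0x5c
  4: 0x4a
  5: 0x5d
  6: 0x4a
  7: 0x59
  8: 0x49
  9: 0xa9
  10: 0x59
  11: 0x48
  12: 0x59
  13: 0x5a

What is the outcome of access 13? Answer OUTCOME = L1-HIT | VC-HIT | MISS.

  [0] addr=0xb6 blk=45 s=5: MISS | VC []
  [1] addr=0x4a blk=18 s=2: MISS | VC []
  [2] addr=0xab blk=42 s=2: MISS | VC [18]
  [3] addr=0x5c blk=23 s=7: MISS | VC [18]
  [4] addr=0x4a blk=18 s=2: VC-HIT | VC [42]
  [5] addr=0x5d blk=23 s=7: L1-HIT | VC [42]
  [6] addr=0x4a blk=18 s=2: L1-HIT | VC [42]
  [7] addr=0x59 blk=22 s=6: MISS | VC [42]
  [8] addr=0x49 blk=18 s=2: L1-HIT | VC [42]
  [9] addr=0xa9 blk=42 s=2: VC-HIT | VC [18]
  [10] addr=0x59 blk=22 s=6: L1-HIT | VC [18]
  [11] addr=0x48 blk=18 s=2: VC-HIT | VC [42]
  [12] addr=0x59 blk=22 s=6: L1-HIT | VC [42]
  [13] addr=0x5a blk=22 s=6: L1-HIT | VC [42]

OUTCOME = L1-HIT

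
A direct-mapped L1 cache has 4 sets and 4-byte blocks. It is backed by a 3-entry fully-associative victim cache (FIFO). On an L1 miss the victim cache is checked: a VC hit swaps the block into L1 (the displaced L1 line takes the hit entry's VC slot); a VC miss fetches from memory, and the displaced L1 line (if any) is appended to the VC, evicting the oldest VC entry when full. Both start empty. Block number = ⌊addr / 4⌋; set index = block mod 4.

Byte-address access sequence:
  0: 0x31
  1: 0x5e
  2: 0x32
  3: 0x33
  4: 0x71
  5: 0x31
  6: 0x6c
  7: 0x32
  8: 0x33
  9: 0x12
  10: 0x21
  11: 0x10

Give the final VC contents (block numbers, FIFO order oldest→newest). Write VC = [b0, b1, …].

  [0] addr=0x31 blk=12 s=0: MISS | VC []
  [1] addr=0x5e blk=23 s=3: MISS | VC []
  [2] addr=0x32 blk=12 s=0: L1-HIT | VC []
  [3] addr=0x33 blk=12 s=0: L1-HIT | VC []
  [4] addr=0x71 blk=28 s=0: MISS | VC [12]
  [5] addr=0x31 blk=12 s=0: VC-HIT | VC [28]
  [6] addr=0x6c blk=27 s=3: MISS | VC [28, 23]
  [7] addr=0x32 blk=12 s=0: L1-HIT | VC [28, 23]
  [8] addr=0x33 blk=12 s=0: L1-HIT | VC [28, 23]
  [9] addr=0x12 blk=4 s=0: MISS | VC [28, 23, 12]
  [10] addr=0x21 blk=8 s=0: MISS | VC [23, 12, 4]
  [11] addr=0x10 blk=4 s=0: VC-HIT | VC [23, 12, 8]

VC = [23, 12, 8]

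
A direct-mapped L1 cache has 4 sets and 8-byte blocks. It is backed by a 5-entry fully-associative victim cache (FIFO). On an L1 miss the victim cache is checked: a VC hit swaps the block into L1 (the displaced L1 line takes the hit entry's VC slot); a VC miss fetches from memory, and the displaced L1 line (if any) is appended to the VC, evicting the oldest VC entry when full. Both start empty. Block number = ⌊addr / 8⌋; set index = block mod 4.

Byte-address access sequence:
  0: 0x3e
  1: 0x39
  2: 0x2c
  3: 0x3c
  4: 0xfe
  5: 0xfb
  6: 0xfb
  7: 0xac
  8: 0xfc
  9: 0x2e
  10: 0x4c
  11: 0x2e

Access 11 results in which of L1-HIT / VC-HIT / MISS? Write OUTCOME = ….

#0 0x3e→b7/s3 MISS; vc=[]
#1 0x39→b7/s3 L1-HIT; vc=[]
#2 0x2c→b5/s1 MISS; vc=[]
#3 0x3c→b7/s3 L1-HIT; vc=[]
#4 0xfe→b31/s3 MISS; vc=[7]
#5 0xfb→b31/s3 L1-HIT; vc=[7]
#6 0xfb→b31/s3 L1-HIT; vc=[7]
#7 0xac→b21/s1 MISS; vc=[7,5]
#8 0xfc→b31/s3 L1-HIT; vc=[7,5]
#9 0x2e→b5/s1 VC-HIT; vc=[7,21]
#10 0x4c→b9/s1 MISS; vc=[7,21,5]
#11 0x2e→b5/s1 VC-HIT; vc=[7,21,9]

OUTCOME = VC-HIT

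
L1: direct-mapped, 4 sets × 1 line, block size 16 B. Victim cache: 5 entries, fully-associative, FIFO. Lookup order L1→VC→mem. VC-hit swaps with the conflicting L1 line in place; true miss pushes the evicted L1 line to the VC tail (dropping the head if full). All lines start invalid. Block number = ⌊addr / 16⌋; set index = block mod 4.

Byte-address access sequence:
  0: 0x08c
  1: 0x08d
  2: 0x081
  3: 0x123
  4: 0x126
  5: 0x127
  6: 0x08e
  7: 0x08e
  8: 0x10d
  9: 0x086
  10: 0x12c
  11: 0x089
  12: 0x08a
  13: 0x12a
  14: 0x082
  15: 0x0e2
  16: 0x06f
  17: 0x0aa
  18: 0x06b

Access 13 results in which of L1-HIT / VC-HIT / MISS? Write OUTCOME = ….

OUTCOME = L1-HIT

  [0] addr=0x8c blk=8 s=0: MISS | VC []
  [1] addr=0x8d blk=8 s=0: L1-HIT | VC []
  [2] addr=0x81 blk=8 s=0: L1-HIT | VC []
  [3] addr=0x123 blk=18 s=2: MISS | VC []
  [4] addr=0x126 blk=18 s=2: L1-HIT | VC []
  [5] addr=0x127 blk=18 s=2: L1-HIT | VC []
  [6] addr=0x8e blk=8 s=0: L1-HIT | VC []
  [7] addr=0x8e blk=8 s=0: L1-HIT | VC []
  [8] addr=0x10d blk=16 s=0: MISS | VC [8]
  [9] addr=0x86 blk=8 s=0: VC-HIT | VC [16]
  [10] addr=0x12c blk=18 s=2: L1-HIT | VC [16]
  [11] addr=0x89 blk=8 s=0: L1-HIT | VC [16]
  [12] addr=0x8a blk=8 s=0: L1-HIT | VC [16]
  [13] addr=0x12a blk=18 s=2: L1-HIT | VC [16]
  [14] addr=0x82 blk=8 s=0: L1-HIT | VC [16]
  [15] addr=0xe2 blk=14 s=2: MISS | VC [16, 18]
  [16] addr=0x6f blk=6 s=2: MISS | VC [16, 18, 14]
  [17] addr=0xaa blk=10 s=2: MISS | VC [16, 18, 14, 6]
  [18] addr=0x6b blk=6 s=2: VC-HIT | VC [16, 18, 14, 10]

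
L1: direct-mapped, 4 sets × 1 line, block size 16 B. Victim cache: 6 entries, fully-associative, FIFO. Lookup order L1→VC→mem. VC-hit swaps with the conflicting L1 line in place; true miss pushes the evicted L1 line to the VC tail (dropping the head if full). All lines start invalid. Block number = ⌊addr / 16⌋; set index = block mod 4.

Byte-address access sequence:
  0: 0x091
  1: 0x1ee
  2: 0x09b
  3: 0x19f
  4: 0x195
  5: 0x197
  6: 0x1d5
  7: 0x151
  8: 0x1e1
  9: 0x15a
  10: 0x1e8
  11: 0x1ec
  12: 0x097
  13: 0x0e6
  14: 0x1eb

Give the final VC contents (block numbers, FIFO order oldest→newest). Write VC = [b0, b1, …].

0: 0x91 (blk 9, set 1) → MISS  vc=[]
1: 0x1ee (blk 30, set 2) → MISS  vc=[]
2: 0x9b (blk 9, set 1) → L1-HIT  vc=[]
3: 0x19f (blk 25, set 1) → MISS  vc=[9]
4: 0x195 (blk 25, set 1) → L1-HIT  vc=[9]
5: 0x197 (blk 25, set 1) → L1-HIT  vc=[9]
6: 0x1d5 (blk 29, set 1) → MISS  vc=[9, 25]
7: 0x151 (blk 21, set 1) → MISS  vc=[9, 25, 29]
8: 0x1e1 (blk 30, set 2) → L1-HIT  vc=[9, 25, 29]
9: 0x15a (blk 21, set 1) → L1-HIT  vc=[9, 25, 29]
10: 0x1e8 (blk 30, set 2) → L1-HIT  vc=[9, 25, 29]
11: 0x1ec (blk 30, set 2) → L1-HIT  vc=[9, 25, 29]
12: 0x97 (blk 9, set 1) → VC-HIT  vc=[21, 25, 29]
13: 0xe6 (blk 14, set 2) → MISS  vc=[21, 25, 29, 30]
14: 0x1eb (blk 30, set 2) → VC-HIT  vc=[21, 25, 29, 14]

VC = [21, 25, 29, 14]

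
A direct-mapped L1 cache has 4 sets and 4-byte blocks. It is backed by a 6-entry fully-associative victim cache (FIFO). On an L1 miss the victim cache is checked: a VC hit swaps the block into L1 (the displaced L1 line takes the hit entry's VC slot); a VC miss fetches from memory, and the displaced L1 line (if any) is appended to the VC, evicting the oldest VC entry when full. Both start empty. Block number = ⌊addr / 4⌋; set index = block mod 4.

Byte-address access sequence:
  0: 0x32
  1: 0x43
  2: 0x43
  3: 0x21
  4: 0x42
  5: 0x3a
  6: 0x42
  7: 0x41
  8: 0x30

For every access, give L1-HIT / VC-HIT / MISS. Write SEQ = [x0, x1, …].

SEQ = [MISS, MISS, L1-HIT, MISS, VC-HIT, MISS, L1-HIT, L1-HIT, VC-HIT]

  [0] addr=0x32 blk=12 s=0: MISS | VC []
  [1] addr=0x43 blk=16 s=0: MISS | VC [12]
  [2] addr=0x43 blk=16 s=0: L1-HIT | VC [12]
  [3] addr=0x21 blk=8 s=0: MISS | VC [12, 16]
  [4] addr=0x42 blk=16 s=0: VC-HIT | VC [12, 8]
  [5] addr=0x3a blk=14 s=2: MISS | VC [12, 8]
  [6] addr=0x42 blk=16 s=0: L1-HIT | VC [12, 8]
  [7] addr=0x41 blk=16 s=0: L1-HIT | VC [12, 8]
  [8] addr=0x30 blk=12 s=0: VC-HIT | VC [16, 8]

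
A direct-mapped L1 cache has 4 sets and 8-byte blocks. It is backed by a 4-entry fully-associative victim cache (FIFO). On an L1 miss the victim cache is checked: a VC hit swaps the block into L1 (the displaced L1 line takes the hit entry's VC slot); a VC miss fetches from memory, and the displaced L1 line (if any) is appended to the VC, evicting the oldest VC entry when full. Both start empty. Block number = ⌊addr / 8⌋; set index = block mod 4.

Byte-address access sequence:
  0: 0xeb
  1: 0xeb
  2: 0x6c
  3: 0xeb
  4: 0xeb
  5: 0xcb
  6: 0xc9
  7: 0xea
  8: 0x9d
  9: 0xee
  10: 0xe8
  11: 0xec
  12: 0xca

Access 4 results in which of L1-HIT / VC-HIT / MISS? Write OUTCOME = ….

0: 0xeb (blk 29, set 1) → MISS  vc=[]
1: 0xeb (blk 29, set 1) → L1-HIT  vc=[]
2: 0x6c (blk 13, set 1) → MISS  vc=[29]
3: 0xeb (blk 29, set 1) → VC-HIT  vc=[13]
4: 0xeb (blk 29, set 1) → L1-HIT  vc=[13]
5: 0xcb (blk 25, set 1) → MISS  vc=[13, 29]
6: 0xc9 (blk 25, set 1) → L1-HIT  vc=[13, 29]
7: 0xea (blk 29, set 1) → VC-HIT  vc=[13, 25]
8: 0x9d (blk 19, set 3) → MISS  vc=[13, 25]
9: 0xee (blk 29, set 1) → L1-HIT  vc=[13, 25]
10: 0xe8 (blk 29, set 1) → L1-HIT  vc=[13, 25]
11: 0xec (blk 29, set 1) → L1-HIT  vc=[13, 25]
12: 0xca (blk 25, set 1) → VC-HIT  vc=[13, 29]

OUTCOME = L1-HIT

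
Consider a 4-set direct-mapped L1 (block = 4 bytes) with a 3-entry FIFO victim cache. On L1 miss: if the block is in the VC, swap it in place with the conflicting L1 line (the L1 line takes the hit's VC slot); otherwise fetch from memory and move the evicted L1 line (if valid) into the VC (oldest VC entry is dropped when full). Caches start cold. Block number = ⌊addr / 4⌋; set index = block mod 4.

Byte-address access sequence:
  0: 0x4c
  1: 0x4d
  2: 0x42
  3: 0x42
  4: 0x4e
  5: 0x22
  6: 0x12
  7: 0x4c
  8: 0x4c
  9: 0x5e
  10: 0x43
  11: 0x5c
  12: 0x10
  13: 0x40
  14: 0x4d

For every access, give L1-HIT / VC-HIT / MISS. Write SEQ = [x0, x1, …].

SEQ = [MISS, L1-HIT, MISS, L1-HIT, L1-HIT, MISS, MISS, L1-HIT, L1-HIT, MISS, VC-HIT, L1-HIT, VC-HIT, VC-HIT, VC-HIT]

0: 0x4c (blk 19, set 3) → MISS  vc=[]
1: 0x4d (blk 19, set 3) → L1-HIT  vc=[]
2: 0x42 (blk 16, set 0) → MISS  vc=[]
3: 0x42 (blk 16, set 0) → L1-HIT  vc=[]
4: 0x4e (blk 19, set 3) → L1-HIT  vc=[]
5: 0x22 (blk 8, set 0) → MISS  vc=[16]
6: 0x12 (blk 4, set 0) → MISS  vc=[16, 8]
7: 0x4c (blk 19, set 3) → L1-HIT  vc=[16, 8]
8: 0x4c (blk 19, set 3) → L1-HIT  vc=[16, 8]
9: 0x5e (blk 23, set 3) → MISS  vc=[16, 8, 19]
10: 0x43 (blk 16, set 0) → VC-HIT  vc=[4, 8, 19]
11: 0x5c (blk 23, set 3) → L1-HIT  vc=[4, 8, 19]
12: 0x10 (blk 4, set 0) → VC-HIT  vc=[16, 8, 19]
13: 0x40 (blk 16, set 0) → VC-HIT  vc=[4, 8, 19]
14: 0x4d (blk 19, set 3) → VC-HIT  vc=[4, 8, 23]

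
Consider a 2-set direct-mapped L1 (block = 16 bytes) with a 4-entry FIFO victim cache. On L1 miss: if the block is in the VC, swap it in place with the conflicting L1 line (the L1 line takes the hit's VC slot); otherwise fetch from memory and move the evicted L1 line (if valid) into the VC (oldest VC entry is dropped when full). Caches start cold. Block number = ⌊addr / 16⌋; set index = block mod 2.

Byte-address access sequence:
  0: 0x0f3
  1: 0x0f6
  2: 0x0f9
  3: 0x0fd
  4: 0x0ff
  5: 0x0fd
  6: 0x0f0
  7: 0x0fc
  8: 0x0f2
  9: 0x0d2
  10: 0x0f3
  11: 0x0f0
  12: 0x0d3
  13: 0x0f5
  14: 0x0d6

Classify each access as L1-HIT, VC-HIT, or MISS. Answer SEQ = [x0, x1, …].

SEQ = [MISS, L1-HIT, L1-HIT, L1-HIT, L1-HIT, L1-HIT, L1-HIT, L1-HIT, L1-HIT, MISS, VC-HIT, L1-HIT, VC-HIT, VC-HIT, VC-HIT]

  [0] addr=0xf3 blk=15 s=1: MISS | VC []
  [1] addr=0xf6 blk=15 s=1: L1-HIT | VC []
  [2] addr=0xf9 blk=15 s=1: L1-HIT | VC []
  [3] addr=0xfd blk=15 s=1: L1-HIT | VC []
  [4] addr=0xff blk=15 s=1: L1-HIT | VC []
  [5] addr=0xfd blk=15 s=1: L1-HIT | VC []
  [6] addr=0xf0 blk=15 s=1: L1-HIT | VC []
  [7] addr=0xfc blk=15 s=1: L1-HIT | VC []
  [8] addr=0xf2 blk=15 s=1: L1-HIT | VC []
  [9] addr=0xd2 blk=13 s=1: MISS | VC [15]
  [10] addr=0xf3 blk=15 s=1: VC-HIT | VC [13]
  [11] addr=0xf0 blk=15 s=1: L1-HIT | VC [13]
  [12] addr=0xd3 blk=13 s=1: VC-HIT | VC [15]
  [13] addr=0xf5 blk=15 s=1: VC-HIT | VC [13]
  [14] addr=0xd6 blk=13 s=1: VC-HIT | VC [15]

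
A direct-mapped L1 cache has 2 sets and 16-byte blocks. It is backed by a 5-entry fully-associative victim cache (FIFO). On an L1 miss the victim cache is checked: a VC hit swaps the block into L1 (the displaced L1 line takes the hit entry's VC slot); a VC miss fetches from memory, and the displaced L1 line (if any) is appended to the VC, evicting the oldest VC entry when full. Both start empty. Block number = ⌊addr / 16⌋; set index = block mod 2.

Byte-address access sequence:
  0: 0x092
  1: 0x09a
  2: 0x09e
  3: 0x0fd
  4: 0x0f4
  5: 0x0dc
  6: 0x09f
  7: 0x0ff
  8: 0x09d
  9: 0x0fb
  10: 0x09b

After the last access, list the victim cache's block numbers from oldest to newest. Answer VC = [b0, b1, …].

  [0] addr=0x92 blk=9 s=1: MISS | VC []
  [1] addr=0x9a blk=9 s=1: L1-HIT | VC []
  [2] addr=0x9e blk=9 s=1: L1-HIT | VC []
  [3] addr=0xfd blk=15 s=1: MISS | VC [9]
  [4] addr=0xf4 blk=15 s=1: L1-HIT | VC [9]
  [5] addr=0xdc blk=13 s=1: MISS | VC [9, 15]
  [6] addr=0x9f blk=9 s=1: VC-HIT | VC [13, 15]
  [7] addr=0xff blk=15 s=1: VC-HIT | VC [13, 9]
  [8] addr=0x9d blk=9 s=1: VC-HIT | VC [13, 15]
  [9] addr=0xfb blk=15 s=1: VC-HIT | VC [13, 9]
  [10] addr=0x9b blk=9 s=1: VC-HIT | VC [13, 15]

VC = [13, 15]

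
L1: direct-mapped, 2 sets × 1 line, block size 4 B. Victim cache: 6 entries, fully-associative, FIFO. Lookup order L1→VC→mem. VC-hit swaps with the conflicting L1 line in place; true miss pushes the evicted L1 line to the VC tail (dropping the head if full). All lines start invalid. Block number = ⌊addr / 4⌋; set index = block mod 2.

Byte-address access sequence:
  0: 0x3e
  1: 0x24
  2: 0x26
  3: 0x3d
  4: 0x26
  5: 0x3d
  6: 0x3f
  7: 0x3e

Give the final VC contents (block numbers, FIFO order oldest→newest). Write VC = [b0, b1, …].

VC = [9]

0: 0x3e (blk 15, set 1) → MISS  vc=[]
1: 0x24 (blk 9, set 1) → MISS  vc=[15]
2: 0x26 (blk 9, set 1) → L1-HIT  vc=[15]
3: 0x3d (blk 15, set 1) → VC-HIT  vc=[9]
4: 0x26 (blk 9, set 1) → VC-HIT  vc=[15]
5: 0x3d (blk 15, set 1) → VC-HIT  vc=[9]
6: 0x3f (blk 15, set 1) → L1-HIT  vc=[9]
7: 0x3e (blk 15, set 1) → L1-HIT  vc=[9]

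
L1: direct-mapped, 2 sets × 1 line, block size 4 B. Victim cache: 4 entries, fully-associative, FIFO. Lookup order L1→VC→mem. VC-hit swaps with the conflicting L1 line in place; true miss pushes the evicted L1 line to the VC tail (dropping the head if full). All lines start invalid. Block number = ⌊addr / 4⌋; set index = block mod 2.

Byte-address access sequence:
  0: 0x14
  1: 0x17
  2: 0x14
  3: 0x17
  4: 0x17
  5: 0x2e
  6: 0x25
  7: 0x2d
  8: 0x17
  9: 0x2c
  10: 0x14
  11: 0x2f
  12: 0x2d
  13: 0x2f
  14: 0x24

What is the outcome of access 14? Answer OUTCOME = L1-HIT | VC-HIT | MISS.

  [0] addr=0x14 blk=5 s=1: MISS | VC []
  [1] addr=0x17 blk=5 s=1: L1-HIT | VC []
  [2] addr=0x14 blk=5 s=1: L1-HIT | VC []
  [3] addr=0x17 blk=5 s=1: L1-HIT | VC []
  [4] addr=0x17 blk=5 s=1: L1-HIT | VC []
  [5] addr=0x2e blk=11 s=1: MISS | VC [5]
  [6] addr=0x25 blk=9 s=1: MISS | VC [5, 11]
  [7] addr=0x2d blk=11 s=1: VC-HIT | VC [5, 9]
  [8] addr=0x17 blk=5 s=1: VC-HIT | VC [11, 9]
  [9] addr=0x2c blk=11 s=1: VC-HIT | VC [5, 9]
  [10] addr=0x14 blk=5 s=1: VC-HIT | VC [11, 9]
  [11] addr=0x2f blk=11 s=1: VC-HIT | VC [5, 9]
  [12] addr=0x2d blk=11 s=1: L1-HIT | VC [5, 9]
  [13] addr=0x2f blk=11 s=1: L1-HIT | VC [5, 9]
  [14] addr=0x24 blk=9 s=1: VC-HIT | VC [5, 11]

OUTCOME = VC-HIT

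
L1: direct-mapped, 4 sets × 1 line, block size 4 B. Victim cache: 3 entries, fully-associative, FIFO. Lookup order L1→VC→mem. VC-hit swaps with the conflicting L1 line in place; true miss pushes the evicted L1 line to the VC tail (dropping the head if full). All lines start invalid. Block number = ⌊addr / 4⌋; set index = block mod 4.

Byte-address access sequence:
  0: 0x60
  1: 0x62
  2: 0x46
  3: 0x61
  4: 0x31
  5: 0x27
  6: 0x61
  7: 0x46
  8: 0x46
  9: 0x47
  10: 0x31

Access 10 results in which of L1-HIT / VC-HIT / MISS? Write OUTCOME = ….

OUTCOME = VC-HIT

  [0] addr=0x60 blk=24 s=0: MISS | VC []
  [1] addr=0x62 blk=24 s=0: L1-HIT | VC []
  [2] addr=0x46 blk=17 s=1: MISS | VC []
  [3] addr=0x61 blk=24 s=0: L1-HIT | VC []
  [4] addr=0x31 blk=12 s=0: MISS | VC [24]
  [5] addr=0x27 blk=9 s=1: MISS | VC [24, 17]
  [6] addr=0x61 blk=24 s=0: VC-HIT | VC [12, 17]
  [7] addr=0x46 blk=17 s=1: VC-HIT | VC [12, 9]
  [8] addr=0x46 blk=17 s=1: L1-HIT | VC [12, 9]
  [9] addr=0x47 blk=17 s=1: L1-HIT | VC [12, 9]
  [10] addr=0x31 blk=12 s=0: VC-HIT | VC [24, 9]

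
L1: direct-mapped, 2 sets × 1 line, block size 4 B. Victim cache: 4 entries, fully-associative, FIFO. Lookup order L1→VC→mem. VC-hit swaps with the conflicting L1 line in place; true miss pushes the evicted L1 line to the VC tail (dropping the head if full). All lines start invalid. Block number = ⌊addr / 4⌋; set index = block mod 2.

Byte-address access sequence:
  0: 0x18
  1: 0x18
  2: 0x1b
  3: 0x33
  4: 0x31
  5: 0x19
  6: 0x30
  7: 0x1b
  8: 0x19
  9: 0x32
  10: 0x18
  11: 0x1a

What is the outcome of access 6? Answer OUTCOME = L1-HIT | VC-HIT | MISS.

OUTCOME = VC-HIT

0: 0x18 (blk 6, set 0) → MISS  vc=[]
1: 0x18 (blk 6, set 0) → L1-HIT  vc=[]
2: 0x1b (blk 6, set 0) → L1-HIT  vc=[]
3: 0x33 (blk 12, set 0) → MISS  vc=[6]
4: 0x31 (blk 12, set 0) → L1-HIT  vc=[6]
5: 0x19 (blk 6, set 0) → VC-HIT  vc=[12]
6: 0x30 (blk 12, set 0) → VC-HIT  vc=[6]
7: 0x1b (blk 6, set 0) → VC-HIT  vc=[12]
8: 0x19 (blk 6, set 0) → L1-HIT  vc=[12]
9: 0x32 (blk 12, set 0) → VC-HIT  vc=[6]
10: 0x18 (blk 6, set 0) → VC-HIT  vc=[12]
11: 0x1a (blk 6, set 0) → L1-HIT  vc=[12]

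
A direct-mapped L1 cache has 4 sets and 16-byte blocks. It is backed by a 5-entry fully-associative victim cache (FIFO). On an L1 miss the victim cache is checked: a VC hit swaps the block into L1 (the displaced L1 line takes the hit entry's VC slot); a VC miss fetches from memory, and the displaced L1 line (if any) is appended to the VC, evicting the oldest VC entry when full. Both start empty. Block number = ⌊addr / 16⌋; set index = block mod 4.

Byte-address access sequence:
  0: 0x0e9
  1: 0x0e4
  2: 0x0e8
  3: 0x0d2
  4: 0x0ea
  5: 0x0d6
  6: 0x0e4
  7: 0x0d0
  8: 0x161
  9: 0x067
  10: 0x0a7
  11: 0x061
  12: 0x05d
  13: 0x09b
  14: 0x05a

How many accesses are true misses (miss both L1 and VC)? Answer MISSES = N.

#0 0xe9→b14/s2 MISS; vc=[]
#1 0xe4→b14/s2 L1-HIT; vc=[]
#2 0xe8→b14/s2 L1-HIT; vc=[]
#3 0xd2→b13/s1 MISS; vc=[]
#4 0xea→b14/s2 L1-HIT; vc=[]
#5 0xd6→b13/s1 L1-HIT; vc=[]
#6 0xe4→b14/s2 L1-HIT; vc=[]
#7 0xd0→b13/s1 L1-HIT; vc=[]
#8 0x161→b22/s2 MISS; vc=[14]
#9 0x67→b6/s2 MISS; vc=[14,22]
#10 0xa7→b10/s2 MISS; vc=[14,22,6]
#11 0x61→b6/s2 VC-HIT; vc=[14,22,10]
#12 0x5d→b5/s1 MISS; vc=[14,22,10,13]
#13 0x9b→b9/s1 MISS; vc=[14,22,10,13,5]
#14 0x5a→b5/s1 VC-HIT; vc=[14,22,10,13,9]

MISSES = 7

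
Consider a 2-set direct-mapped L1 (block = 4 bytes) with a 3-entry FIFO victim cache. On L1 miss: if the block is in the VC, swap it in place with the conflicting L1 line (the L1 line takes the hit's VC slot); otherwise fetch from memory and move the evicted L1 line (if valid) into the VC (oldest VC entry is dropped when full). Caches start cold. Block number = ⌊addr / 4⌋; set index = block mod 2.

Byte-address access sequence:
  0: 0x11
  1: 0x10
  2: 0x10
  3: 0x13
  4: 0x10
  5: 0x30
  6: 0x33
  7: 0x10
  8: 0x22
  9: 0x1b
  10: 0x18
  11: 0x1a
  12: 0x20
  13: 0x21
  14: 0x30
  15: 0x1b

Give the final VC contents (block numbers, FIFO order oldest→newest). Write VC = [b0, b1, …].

VC = [8, 4, 12]

#0 0x11→b4/s0 MISS; vc=[]
#1 0x10→b4/s0 L1-HIT; vc=[]
#2 0x10→b4/s0 L1-HIT; vc=[]
#3 0x13→b4/s0 L1-HIT; vc=[]
#4 0x10→b4/s0 L1-HIT; vc=[]
#5 0x30→b12/s0 MISS; vc=[4]
#6 0x33→b12/s0 L1-HIT; vc=[4]
#7 0x10→b4/s0 VC-HIT; vc=[12]
#8 0x22→b8/s0 MISS; vc=[12,4]
#9 0x1b→b6/s0 MISS; vc=[12,4,8]
#10 0x18→b6/s0 L1-HIT; vc=[12,4,8]
#11 0x1a→b6/s0 L1-HIT; vc=[12,4,8]
#12 0x20→b8/s0 VC-HIT; vc=[12,4,6]
#13 0x21→b8/s0 L1-HIT; vc=[12,4,6]
#14 0x30→b12/s0 VC-HIT; vc=[8,4,6]
#15 0x1b→b6/s0 VC-HIT; vc=[8,4,12]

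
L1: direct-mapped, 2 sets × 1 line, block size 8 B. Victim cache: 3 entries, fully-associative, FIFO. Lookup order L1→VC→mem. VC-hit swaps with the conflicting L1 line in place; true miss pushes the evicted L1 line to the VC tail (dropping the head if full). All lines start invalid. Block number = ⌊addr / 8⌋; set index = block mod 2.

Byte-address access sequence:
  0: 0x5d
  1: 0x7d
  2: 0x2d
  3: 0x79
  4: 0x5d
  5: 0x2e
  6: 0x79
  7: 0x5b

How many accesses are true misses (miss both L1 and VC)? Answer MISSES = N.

MISSES = 3

  [0] addr=0x5d blk=11 s=1: MISS | VC []
  [1] addr=0x7d blk=15 s=1: MISS | VC [11]
  [2] addr=0x2d blk=5 s=1: MISS | VC [11, 15]
  [3] addr=0x79 blk=15 s=1: VC-HIT | VC [11, 5]
  [4] addr=0x5d blk=11 s=1: VC-HIT | VC [15, 5]
  [5] addr=0x2e blk=5 s=1: VC-HIT | VC [15, 11]
  [6] addr=0x79 blk=15 s=1: VC-HIT | VC [5, 11]
  [7] addr=0x5b blk=11 s=1: VC-HIT | VC [5, 15]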